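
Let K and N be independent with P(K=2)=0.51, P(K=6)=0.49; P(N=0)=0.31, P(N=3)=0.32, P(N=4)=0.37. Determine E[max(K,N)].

4.5006

E[max(K,N)] = Σ_k Σ_n max(k,n) · P(K=k)P(N=n)
 = 2·0.1581 + 3·0.1632 + 4·0.1887 + 6·0.1519 + 6·0.1568 + 6·0.1813
 = 0.3162 + 0.4896 + 0.7548 + 0.9114 + 0.9408 + 1.0878
 = 4.5006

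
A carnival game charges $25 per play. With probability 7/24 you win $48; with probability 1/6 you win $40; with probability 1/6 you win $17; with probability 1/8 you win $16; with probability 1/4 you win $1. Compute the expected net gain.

E[payout] = 48·7/24 + 40·1/6 + 17·1/6 + 16·1/8 + 1·1/4
 = 14 + 20/3 + 17/6 + 2 + 1/4
 = 103/4
Net = 103/4 - 25 = 3/4

0.75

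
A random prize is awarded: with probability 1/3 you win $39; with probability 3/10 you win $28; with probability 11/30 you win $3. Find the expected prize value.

22.5

E[payout] = 39·1/3 + 28·3/10 + 3·11/30
 = 13 + 42/5 + 11/10
 = 45/2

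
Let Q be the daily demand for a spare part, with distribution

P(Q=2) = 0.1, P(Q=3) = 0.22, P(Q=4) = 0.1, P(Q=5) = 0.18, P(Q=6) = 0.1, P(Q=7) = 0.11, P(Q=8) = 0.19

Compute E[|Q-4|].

E[|Q-4|] = Σ |q-4|·P(Q=q)
 = 2·0.1 + 1·0.22 + 0·0.1 + 1·0.18 + 2·0.1 + 3·0.11 + 4·0.19
 = 0.2 + 0.22 + 0 + 0.18 + 0.2 + 0.33 + 0.76
 = 1.89

1.89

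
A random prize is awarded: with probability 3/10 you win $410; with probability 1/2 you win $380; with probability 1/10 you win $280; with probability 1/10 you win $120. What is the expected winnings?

353

E[payout] = 410·3/10 + 380·1/2 + 280·1/10 + 120·1/10
 = 123 + 190 + 28 + 12
 = 353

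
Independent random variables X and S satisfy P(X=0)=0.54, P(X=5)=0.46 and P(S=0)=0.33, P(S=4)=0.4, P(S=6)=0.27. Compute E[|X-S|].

E[|X-S|] = Σ_x Σ_s |x-s| · P(X=x)P(S=s)
 = 0·0.1782 + 4·0.216 + 6·0.1458 + 5·0.1518 + 1·0.184 + 1·0.1242
 = 0 + 0.864 + 0.8748 + 0.759 + 0.184 + 0.1242
 = 2.806

2.806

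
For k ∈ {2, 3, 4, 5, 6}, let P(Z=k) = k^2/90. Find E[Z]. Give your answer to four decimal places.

4.8889

E[Z] = Σ z·P(Z=z)
 = 2·2/45 + 3·1/10 + 4·8/45 + 5·5/18 + 6·2/5
 = 4/45 + 3/10 + 32/45 + 25/18 + 12/5
 = 44/9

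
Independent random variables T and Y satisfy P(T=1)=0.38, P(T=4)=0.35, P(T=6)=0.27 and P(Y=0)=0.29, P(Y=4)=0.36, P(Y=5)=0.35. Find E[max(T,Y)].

E[max(T,Y)] = Σ_t Σ_y max(t,y) · P(T=t)P(Y=y)
 = 1·0.1102 + 4·0.1368 + 5·0.133 + 4·0.1015 + 4·0.126 + 5·0.1225 + 6·0.0783 + 6·0.0972 + 6·0.0945
 = 0.1102 + 0.5472 + 0.665 + 0.406 + 0.504 + 0.6125 + 0.4698 + 0.5832 + 0.567
 = 4.4649

4.4649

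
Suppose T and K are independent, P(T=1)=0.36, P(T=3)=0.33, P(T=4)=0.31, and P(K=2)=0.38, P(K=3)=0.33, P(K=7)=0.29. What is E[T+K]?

6.37

E[T+K] = Σ_t Σ_k (t+k) · P(T=t)P(K=k)
 = 3·0.1368 + 4·0.1188 + 8·0.1044 + 5·0.1254 + 6·0.1089 + 10·0.0957 + 6·0.1178 + 7·0.1023 + 11·0.0899
 = 0.4104 + 0.4752 + 0.8352 + 0.627 + 0.6534 + 0.957 + 0.7068 + 0.7161 + 0.9889
 = 6.37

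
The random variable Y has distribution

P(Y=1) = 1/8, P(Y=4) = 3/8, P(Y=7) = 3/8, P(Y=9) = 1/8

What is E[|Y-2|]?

E[|Y-2|] = Σ |y-2|·P(Y=y)
 = 1·1/8 + 2·3/8 + 5·3/8 + 7·1/8
 = 1/8 + 3/4 + 15/8 + 7/8
 = 29/8

3.625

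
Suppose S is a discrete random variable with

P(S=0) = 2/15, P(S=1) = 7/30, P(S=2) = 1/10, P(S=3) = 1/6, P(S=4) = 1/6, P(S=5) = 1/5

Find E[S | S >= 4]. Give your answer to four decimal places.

P(S >= 4) = 1/6 + 1/5 = 11/30.
E[S | S >= 4] = [4·1/6 + 5·1/5] / (11/30)
 = 5/3 / (11/30)
 = 50/11

4.5455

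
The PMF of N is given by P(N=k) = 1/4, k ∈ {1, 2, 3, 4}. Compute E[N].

E[N] = Σ n·P(N=n)
 = 1·1/4 + 2·1/4 + 3·1/4 + 4·1/4
 = 1/4 + 1/2 + 3/4 + 1
 = 5/2

2.5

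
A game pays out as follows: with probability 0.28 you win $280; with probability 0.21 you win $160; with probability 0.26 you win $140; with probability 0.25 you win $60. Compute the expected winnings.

E[payout] = 280·0.28 + 160·0.21 + 140·0.26 + 60·0.25
 = 78.4 + 33.6 + 36.4 + 15
 = 163.4

163.4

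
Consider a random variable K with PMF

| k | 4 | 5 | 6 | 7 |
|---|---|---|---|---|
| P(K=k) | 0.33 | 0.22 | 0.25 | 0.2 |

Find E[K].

5.32

E[K] = Σ k·P(K=k)
 = 4·0.33 + 5·0.22 + 6·0.25 + 7·0.2
 = 1.32 + 1.1 + 1.5 + 1.4
 = 5.32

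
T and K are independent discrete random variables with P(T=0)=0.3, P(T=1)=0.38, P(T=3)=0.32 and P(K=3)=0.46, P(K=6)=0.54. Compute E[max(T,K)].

E[max(T,K)] = Σ_t Σ_k max(t,k) · P(T=t)P(K=k)
 = 3·0.138 + 6·0.162 + 3·0.1748 + 6·0.2052 + 3·0.1472 + 6·0.1728
 = 0.414 + 0.972 + 0.5244 + 1.2312 + 0.4416 + 1.0368
 = 4.62

4.62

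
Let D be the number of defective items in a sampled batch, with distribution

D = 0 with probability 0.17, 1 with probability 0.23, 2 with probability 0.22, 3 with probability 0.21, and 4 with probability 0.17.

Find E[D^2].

E[D^2] = Σ d^2·P(D=d)
 = 0·0.17 + 1·0.23 + 4·0.22 + 9·0.21 + 16·0.17
 = 0 + 0.23 + 0.88 + 1.89 + 2.72
 = 5.72

5.72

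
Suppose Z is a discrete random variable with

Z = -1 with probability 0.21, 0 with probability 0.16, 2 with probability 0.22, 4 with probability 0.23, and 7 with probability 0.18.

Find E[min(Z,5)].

2.05

E[min(Z,5)] = Σ min(z,5)·P(Z=z)
 = (-1)·0.21 + 0·0.16 + 2·0.22 + 4·0.23 + 5·0.18
 = (-0.21) + 0 + 0.44 + 0.92 + 0.9
 = 2.05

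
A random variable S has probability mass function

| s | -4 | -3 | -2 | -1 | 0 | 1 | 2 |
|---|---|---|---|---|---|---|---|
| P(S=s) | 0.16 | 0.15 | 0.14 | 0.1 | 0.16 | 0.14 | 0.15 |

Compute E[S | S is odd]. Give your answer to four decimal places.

P(S is odd) = 0.15 + 0.1 + 0.14 = 0.39.
E[S | S is odd] = [(-3)·0.15 + (-1)·0.1 + 1·0.14] / 0.39
 = -0.41 / 0.39
 = -41/39

-1.0513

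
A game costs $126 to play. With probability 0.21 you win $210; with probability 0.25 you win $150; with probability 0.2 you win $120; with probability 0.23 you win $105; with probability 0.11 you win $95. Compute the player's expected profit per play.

E[payout] = 210·0.21 + 150·0.25 + 120·0.2 + 105·0.23 + 95·0.11
 = 44.1 + 37.5 + 24 + 24.15 + 10.45
 = 140.2
Net = 140.2 - 126 = 14.2

14.2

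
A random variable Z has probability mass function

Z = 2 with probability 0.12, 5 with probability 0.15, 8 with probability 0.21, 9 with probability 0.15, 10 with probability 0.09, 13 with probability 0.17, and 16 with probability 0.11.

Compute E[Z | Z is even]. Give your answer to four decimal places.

8.6415

P(Z is even) = 0.12 + 0.21 + 0.09 + 0.11 = 0.53.
E[Z | Z is even] = [2·0.12 + 8·0.21 + 10·0.09 + 16·0.11] / 0.53
 = 4.58 / 0.53
 = 458/53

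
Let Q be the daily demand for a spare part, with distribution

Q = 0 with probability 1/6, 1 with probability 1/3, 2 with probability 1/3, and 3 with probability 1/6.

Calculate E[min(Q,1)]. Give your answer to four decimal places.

E[min(Q,1)] = Σ min(q,1)·P(Q=q)
 = 0·1/6 + 1·1/3 + 1·1/3 + 1·1/6
 = 0 + 1/3 + 1/3 + 1/6
 = 5/6

0.8333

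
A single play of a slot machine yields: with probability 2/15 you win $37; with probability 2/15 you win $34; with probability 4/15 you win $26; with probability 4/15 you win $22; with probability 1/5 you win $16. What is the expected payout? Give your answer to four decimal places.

E[payout] = 37·2/15 + 34·2/15 + 26·4/15 + 22·4/15 + 16·1/5
 = 74/15 + 68/15 + 104/15 + 88/15 + 16/5
 = 382/15

25.4667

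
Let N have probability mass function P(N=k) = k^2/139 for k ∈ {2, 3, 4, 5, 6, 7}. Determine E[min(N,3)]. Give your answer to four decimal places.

2.9712

E[min(N,3)] = Σ min(n,3)·P(N=n)
 = 2·4/139 + 3·9/139 + 3·16/139 + 3·25/139 + 3·36/139 + 3·49/139
 = 8/139 + 27/139 + 48/139 + 75/139 + 108/139 + 147/139
 = 413/139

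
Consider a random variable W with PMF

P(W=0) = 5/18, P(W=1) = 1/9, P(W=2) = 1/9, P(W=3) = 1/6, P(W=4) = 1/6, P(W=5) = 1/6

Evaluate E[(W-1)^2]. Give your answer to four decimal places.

5.2222

E[(W-1)^2] = Σ (w-1)^2·P(W=w)
 = 1·5/18 + 0·1/9 + 1·1/9 + 4·1/6 + 9·1/6 + 16·1/6
 = 5/18 + 0 + 1/9 + 2/3 + 3/2 + 8/3
 = 47/9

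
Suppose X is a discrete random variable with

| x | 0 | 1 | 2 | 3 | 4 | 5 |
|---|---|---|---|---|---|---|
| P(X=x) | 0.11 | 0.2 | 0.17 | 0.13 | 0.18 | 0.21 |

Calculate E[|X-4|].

1.72

E[|X-4|] = Σ |x-4|·P(X=x)
 = 4·0.11 + 3·0.2 + 2·0.17 + 1·0.13 + 0·0.18 + 1·0.21
 = 0.44 + 0.6 + 0.34 + 0.13 + 0 + 0.21
 = 1.72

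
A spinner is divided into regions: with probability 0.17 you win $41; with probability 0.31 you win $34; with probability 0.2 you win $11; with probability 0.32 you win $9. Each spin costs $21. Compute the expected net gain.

1.59

E[payout] = 41·0.17 + 34·0.31 + 11·0.2 + 9·0.32
 = 6.97 + 10.54 + 2.2 + 2.88
 = 22.59
Net = 22.59 - 21 = 1.59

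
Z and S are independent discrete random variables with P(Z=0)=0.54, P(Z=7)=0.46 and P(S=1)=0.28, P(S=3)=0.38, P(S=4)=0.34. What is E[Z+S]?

E[Z+S] = Σ_z Σ_s (z+s) · P(Z=z)P(S=s)
 = 1·0.1512 + 3·0.2052 + 4·0.1836 + 8·0.1288 + 10·0.1748 + 11·0.1564
 = 0.1512 + 0.6156 + 0.7344 + 1.0304 + 1.748 + 1.7204
 = 6

6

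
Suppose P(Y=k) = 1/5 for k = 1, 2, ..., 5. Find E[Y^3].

E[Y^3] = Σ y^3·P(Y=y)
 = 1·1/5 + 8·1/5 + 27·1/5 + 64·1/5 + 125·1/5
 = 1/5 + 8/5 + 27/5 + 64/5 + 25
 = 45

45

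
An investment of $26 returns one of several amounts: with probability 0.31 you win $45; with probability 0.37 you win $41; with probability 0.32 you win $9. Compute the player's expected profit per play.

E[payout] = 45·0.31 + 41·0.37 + 9·0.32
 = 13.95 + 15.17 + 2.88
 = 32
Net = 32 - 26 = 6

6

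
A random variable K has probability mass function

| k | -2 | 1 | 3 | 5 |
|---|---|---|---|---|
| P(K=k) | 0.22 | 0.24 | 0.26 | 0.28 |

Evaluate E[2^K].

E[2^K] = Σ 2^k·P(K=k)
 = 0.25·0.22 + 2·0.24 + 8·0.26 + 32·0.28
 = 0.055 + 0.48 + 2.08 + 8.96
 = 11.575

11.575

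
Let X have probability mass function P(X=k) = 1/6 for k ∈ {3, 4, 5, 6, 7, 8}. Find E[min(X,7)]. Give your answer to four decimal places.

E[min(X,7)] = Σ min(x,7)·P(X=x)
 = 3·1/6 + 4·1/6 + 5·1/6 + 6·1/6 + 7·1/6 + 7·1/6
 = 1/2 + 2/3 + 5/6 + 1 + 7/6 + 7/6
 = 16/3

5.3333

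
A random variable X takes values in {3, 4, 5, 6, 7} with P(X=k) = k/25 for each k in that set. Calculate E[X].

E[X] = Σ x·P(X=x)
 = 3·3/25 + 4·4/25 + 5·1/5 + 6·6/25 + 7·7/25
 = 9/25 + 16/25 + 1 + 36/25 + 49/25
 = 27/5

5.4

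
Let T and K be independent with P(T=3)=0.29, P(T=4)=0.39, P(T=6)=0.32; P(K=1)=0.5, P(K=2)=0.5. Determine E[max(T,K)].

4.35

E[max(T,K)] = Σ_t Σ_k max(t,k) · P(T=t)P(K=k)
 = 3·0.145 + 3·0.145 + 4·0.195 + 4·0.195 + 6·0.16 + 6·0.16
 = 0.435 + 0.435 + 0.78 + 0.78 + 0.96 + 0.96
 = 4.35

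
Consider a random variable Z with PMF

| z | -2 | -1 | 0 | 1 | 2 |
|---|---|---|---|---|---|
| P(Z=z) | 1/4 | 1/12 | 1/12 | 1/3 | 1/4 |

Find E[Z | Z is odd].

0.6

P(Z is odd) = 1/12 + 1/3 = 5/12.
E[Z | Z is odd] = [(-1)·1/12 + 1·1/3] / (5/12)
 = 1/4 / (5/12)
 = 3/5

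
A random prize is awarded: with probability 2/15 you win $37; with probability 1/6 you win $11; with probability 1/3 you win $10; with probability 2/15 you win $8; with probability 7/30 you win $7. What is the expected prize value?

12.8

E[payout] = 37·2/15 + 11·1/6 + 10·1/3 + 8·2/15 + 7·7/30
 = 74/15 + 11/6 + 10/3 + 16/15 + 49/30
 = 64/5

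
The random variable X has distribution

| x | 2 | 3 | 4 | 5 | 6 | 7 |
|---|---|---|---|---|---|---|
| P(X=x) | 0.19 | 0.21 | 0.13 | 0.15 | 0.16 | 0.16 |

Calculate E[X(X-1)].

E[X(X-1)] = Σ x(x-1)·P(X=x)
 = 2·0.19 + 6·0.21 + 12·0.13 + 20·0.15 + 30·0.16 + 42·0.16
 = 0.38 + 1.26 + 1.56 + 3 + 4.8 + 6.72
 = 17.72

17.72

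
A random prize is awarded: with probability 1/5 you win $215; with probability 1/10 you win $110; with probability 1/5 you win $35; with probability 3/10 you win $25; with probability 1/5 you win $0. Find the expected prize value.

E[payout] = 215·1/5 + 110·1/10 + 35·1/5 + 25·3/10 + 0·1/5
 = 43 + 11 + 7 + 15/2 + 0
 = 137/2

68.5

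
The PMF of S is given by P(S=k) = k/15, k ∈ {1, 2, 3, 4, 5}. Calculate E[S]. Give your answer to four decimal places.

3.6667

E[S] = Σ s·P(S=s)
 = 1·1/15 + 2·2/15 + 3·1/5 + 4·4/15 + 5·1/3
 = 1/15 + 4/15 + 3/5 + 16/15 + 5/3
 = 11/3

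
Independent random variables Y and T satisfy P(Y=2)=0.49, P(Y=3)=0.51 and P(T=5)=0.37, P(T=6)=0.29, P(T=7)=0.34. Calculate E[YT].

E[YT] = Σ_y Σ_t yt · P(Y=y)P(T=t)
 = 10·0.1813 + 12·0.1421 + 14·0.1666 + 15·0.1887 + 18·0.1479 + 21·0.1734
 = 1.813 + 1.7052 + 2.3324 + 2.8305 + 2.6622 + 3.6414
 = 14.9847

14.9847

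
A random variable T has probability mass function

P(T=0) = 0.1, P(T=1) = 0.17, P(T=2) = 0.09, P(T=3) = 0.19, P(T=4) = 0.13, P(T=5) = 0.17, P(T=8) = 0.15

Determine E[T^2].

18.17

E[T^2] = Σ t^2·P(T=t)
 = 0·0.1 + 1·0.17 + 4·0.09 + 9·0.19 + 16·0.13 + 25·0.17 + 64·0.15
 = 0 + 0.17 + 0.36 + 1.71 + 2.08 + 4.25 + 9.6
 = 18.17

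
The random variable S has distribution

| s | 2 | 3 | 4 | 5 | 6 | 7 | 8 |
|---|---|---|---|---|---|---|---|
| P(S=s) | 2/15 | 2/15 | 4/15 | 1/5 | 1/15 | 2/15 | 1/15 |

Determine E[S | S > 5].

7

P(S > 5) = 1/15 + 2/15 + 1/15 = 4/15.
E[S | S > 5] = [6·1/15 + 7·2/15 + 8·1/15] / (4/15)
 = 28/15 / (4/15)
 = 7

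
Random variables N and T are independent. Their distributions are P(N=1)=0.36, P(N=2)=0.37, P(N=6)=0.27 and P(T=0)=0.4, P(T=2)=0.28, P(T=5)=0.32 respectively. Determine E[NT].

E[NT] = Σ_n Σ_t nt · P(N=n)P(T=t)
 = 0·0.144 + 2·0.1008 + 5·0.1152 + 0·0.148 + 4·0.1036 + 10·0.1184 + 0·0.108 + 12·0.0756 + 30·0.0864
 = 0 + 0.2016 + 0.576 + 0 + 0.4144 + 1.184 + 0 + 0.9072 + 2.592
 = 5.8752

5.8752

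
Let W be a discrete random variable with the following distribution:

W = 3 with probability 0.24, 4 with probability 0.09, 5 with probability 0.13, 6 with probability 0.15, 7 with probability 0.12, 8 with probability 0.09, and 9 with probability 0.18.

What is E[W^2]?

38.47

E[W^2] = Σ w^2·P(W=w)
 = 9·0.24 + 16·0.09 + 25·0.13 + 36·0.15 + 49·0.12 + 64·0.09 + 81·0.18
 = 2.16 + 1.44 + 3.25 + 5.4 + 5.88 + 5.76 + 14.58
 = 38.47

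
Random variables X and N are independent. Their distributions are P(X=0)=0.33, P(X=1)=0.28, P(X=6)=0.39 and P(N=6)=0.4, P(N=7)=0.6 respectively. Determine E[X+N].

E[X+N] = Σ_x Σ_n (x+n) · P(X=x)P(N=n)
 = 6·0.132 + 7·0.198 + 7·0.112 + 8·0.168 + 12·0.156 + 13·0.234
 = 0.792 + 1.386 + 0.784 + 1.344 + 1.872 + 3.042
 = 9.22

9.22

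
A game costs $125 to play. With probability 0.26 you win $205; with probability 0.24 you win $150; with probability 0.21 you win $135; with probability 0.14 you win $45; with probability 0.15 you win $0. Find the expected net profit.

-1.05

E[payout] = 205·0.26 + 150·0.24 + 135·0.21 + 45·0.14 + 0·0.15
 = 53.3 + 36 + 28.35 + 6.3 + 0
 = 123.95
Net = 123.95 - 125 = -1.05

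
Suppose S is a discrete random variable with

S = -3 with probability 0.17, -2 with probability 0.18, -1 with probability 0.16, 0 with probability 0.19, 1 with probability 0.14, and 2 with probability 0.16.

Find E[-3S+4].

E[-3S+4] = Σ (-3s+4)·P(S=s)
 = 13·0.17 + 10·0.18 + 7·0.16 + 4·0.19 + 1·0.14 + (-2)·0.16
 = 2.21 + 1.8 + 1.12 + 0.76 + 0.14 + (-0.32)
 = 5.71

5.71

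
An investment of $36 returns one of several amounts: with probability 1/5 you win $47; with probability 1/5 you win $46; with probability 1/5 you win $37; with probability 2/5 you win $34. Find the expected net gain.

3.6

E[payout] = 47·1/5 + 46·1/5 + 37·1/5 + 34·2/5
 = 47/5 + 46/5 + 37/5 + 68/5
 = 198/5
Net = 198/5 - 36 = 18/5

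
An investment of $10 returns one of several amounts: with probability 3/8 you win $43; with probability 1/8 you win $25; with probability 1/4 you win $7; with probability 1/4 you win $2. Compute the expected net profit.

E[payout] = 43·3/8 + 25·1/8 + 7·1/4 + 2·1/4
 = 129/8 + 25/8 + 7/4 + 1/2
 = 43/2
Net = 43/2 - 10 = 23/2

11.5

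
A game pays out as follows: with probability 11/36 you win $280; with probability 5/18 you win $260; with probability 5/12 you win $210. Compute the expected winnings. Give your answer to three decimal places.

245.278

E[payout] = 280·11/36 + 260·5/18 + 210·5/12
 = 770/9 + 650/9 + 175/2
 = 4415/18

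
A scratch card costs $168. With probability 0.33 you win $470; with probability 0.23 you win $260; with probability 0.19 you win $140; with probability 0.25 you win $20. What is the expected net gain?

78.5

E[payout] = 470·0.33 + 260·0.23 + 140·0.19 + 20·0.25
 = 155.1 + 59.8 + 26.6 + 5
 = 246.5
Net = 246.5 - 168 = 78.5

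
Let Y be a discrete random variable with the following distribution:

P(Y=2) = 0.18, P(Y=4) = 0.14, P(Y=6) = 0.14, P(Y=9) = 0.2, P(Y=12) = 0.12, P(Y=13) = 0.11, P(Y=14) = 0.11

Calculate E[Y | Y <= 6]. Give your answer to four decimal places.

P(Y <= 6) = 0.18 + 0.14 + 0.14 = 0.46.
E[Y | Y <= 6] = [2·0.18 + 4·0.14 + 6·0.14] / 0.46
 = 1.76 / 0.46
 = 88/23

3.8261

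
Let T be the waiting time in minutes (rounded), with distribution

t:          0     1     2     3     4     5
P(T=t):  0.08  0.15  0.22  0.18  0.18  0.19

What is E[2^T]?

E[2^T] = Σ 2^t·P(T=t)
 = 1·0.08 + 2·0.15 + 4·0.22 + 8·0.18 + 16·0.18 + 32·0.19
 = 0.08 + 0.3 + 0.88 + 1.44 + 2.88 + 6.08
 = 11.66

11.66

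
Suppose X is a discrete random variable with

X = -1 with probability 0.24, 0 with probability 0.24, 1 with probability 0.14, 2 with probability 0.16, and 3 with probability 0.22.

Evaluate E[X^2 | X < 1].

0.5

P(X < 1) = 0.24 + 0.24 = 0.48.
E[X^2 | X < 1] = [1·0.24 + 0·0.24] / 0.48
 = 0.24 / 0.48
 = 1/2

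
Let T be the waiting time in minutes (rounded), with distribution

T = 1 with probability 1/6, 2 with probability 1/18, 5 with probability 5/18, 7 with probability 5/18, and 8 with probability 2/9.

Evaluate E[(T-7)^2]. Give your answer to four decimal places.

8.7222

E[(T-7)^2] = Σ (t-7)^2·P(T=t)
 = 36·1/6 + 25·1/18 + 4·5/18 + 0·5/18 + 1·2/9
 = 6 + 25/18 + 10/9 + 0 + 2/9
 = 157/18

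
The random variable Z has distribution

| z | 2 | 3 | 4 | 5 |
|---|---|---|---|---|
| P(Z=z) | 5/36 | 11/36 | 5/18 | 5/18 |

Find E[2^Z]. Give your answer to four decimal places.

16.3333

E[2^Z] = Σ 2^z·P(Z=z)
 = 4·5/36 + 8·11/36 + 16·5/18 + 32·5/18
 = 5/9 + 22/9 + 40/9 + 80/9
 = 49/3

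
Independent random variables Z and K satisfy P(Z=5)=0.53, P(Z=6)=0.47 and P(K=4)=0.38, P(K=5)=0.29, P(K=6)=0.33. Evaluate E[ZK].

E[ZK] = Σ_z Σ_k zk · P(Z=z)P(K=k)
 = 20·0.2014 + 25·0.1537 + 30·0.1749 + 24·0.1786 + 30·0.1363 + 36·0.1551
 = 4.028 + 3.8425 + 5.247 + 4.2864 + 4.089 + 5.5836
 = 27.0765

27.0765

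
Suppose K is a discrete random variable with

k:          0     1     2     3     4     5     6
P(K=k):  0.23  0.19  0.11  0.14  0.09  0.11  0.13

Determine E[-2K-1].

-6.04

E[-2K-1] = Σ (-2k-1)·P(K=k)
 = (-1)·0.23 + (-3)·0.19 + (-5)·0.11 + (-7)·0.14 + (-9)·0.09 + (-11)·0.11 + (-13)·0.13
 = (-0.23) + (-0.57) + (-0.55) + (-0.98) + (-0.81) + (-1.21) + (-1.69)
 = -6.04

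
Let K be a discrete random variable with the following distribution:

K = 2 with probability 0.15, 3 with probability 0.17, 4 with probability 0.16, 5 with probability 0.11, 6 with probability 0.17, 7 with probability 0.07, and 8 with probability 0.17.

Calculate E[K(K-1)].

E[K(K-1)] = Σ k(k-1)·P(K=k)
 = 2·0.15 + 6·0.17 + 12·0.16 + 20·0.11 + 30·0.17 + 42·0.07 + 56·0.17
 = 0.3 + 1.02 + 1.92 + 2.2 + 5.1 + 2.94 + 9.52
 = 23

23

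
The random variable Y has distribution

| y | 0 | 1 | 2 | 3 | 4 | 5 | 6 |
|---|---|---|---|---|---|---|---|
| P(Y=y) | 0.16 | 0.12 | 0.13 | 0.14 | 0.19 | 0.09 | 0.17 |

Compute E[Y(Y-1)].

E[Y(Y-1)] = Σ y(y-1)·P(Y=y)
 = 0·0.16 + 0·0.12 + 2·0.13 + 6·0.14 + 12·0.19 + 20·0.09 + 30·0.17
 = 0 + 0 + 0.26 + 0.84 + 2.28 + 1.8 + 5.1
 = 10.28

10.28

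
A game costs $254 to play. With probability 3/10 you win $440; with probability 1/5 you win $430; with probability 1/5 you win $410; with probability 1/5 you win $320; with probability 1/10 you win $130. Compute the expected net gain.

123

E[payout] = 440·3/10 + 430·1/5 + 410·1/5 + 320·1/5 + 130·1/10
 = 132 + 86 + 82 + 64 + 13
 = 377
Net = 377 - 254 = 123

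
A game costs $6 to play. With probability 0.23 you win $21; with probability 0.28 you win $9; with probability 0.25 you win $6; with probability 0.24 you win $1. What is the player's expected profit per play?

E[payout] = 21·0.23 + 9·0.28 + 6·0.25 + 1·0.24
 = 4.83 + 2.52 + 1.5 + 0.24
 = 9.09
Net = 9.09 - 6 = 3.09

3.09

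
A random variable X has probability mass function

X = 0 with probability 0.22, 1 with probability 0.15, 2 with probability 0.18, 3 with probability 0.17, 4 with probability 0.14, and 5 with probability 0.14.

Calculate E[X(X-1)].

E[X(X-1)] = Σ x(x-1)·P(X=x)
 = 0·0.22 + 0·0.15 + 2·0.18 + 6·0.17 + 12·0.14 + 20·0.14
 = 0 + 0 + 0.36 + 1.02 + 1.68 + 2.8
 = 5.86

5.86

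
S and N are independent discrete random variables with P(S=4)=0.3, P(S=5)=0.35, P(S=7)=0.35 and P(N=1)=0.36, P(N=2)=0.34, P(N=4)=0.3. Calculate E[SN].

E[SN] = Σ_s Σ_n sn · P(S=s)P(N=n)
 = 4·0.108 + 8·0.102 + 16·0.09 + 5·0.126 + 10·0.119 + 20·0.105 + 7·0.126 + 14·0.119 + 28·0.105
 = 0.432 + 0.816 + 1.44 + 0.63 + 1.19 + 2.1 + 0.882 + 1.666 + 2.94
 = 12.096

12.096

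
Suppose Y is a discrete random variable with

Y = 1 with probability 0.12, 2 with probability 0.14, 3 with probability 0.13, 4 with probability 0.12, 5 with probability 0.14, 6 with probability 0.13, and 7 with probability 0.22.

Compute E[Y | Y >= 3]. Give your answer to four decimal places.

P(Y >= 3) = 0.13 + 0.12 + 0.14 + 0.13 + 0.22 = 0.74.
E[Y | Y >= 3] = [3·0.13 + 4·0.12 + 5·0.14 + 6·0.13 + 7·0.22] / 0.74
 = 3.89 / 0.74
 = 389/74

5.2568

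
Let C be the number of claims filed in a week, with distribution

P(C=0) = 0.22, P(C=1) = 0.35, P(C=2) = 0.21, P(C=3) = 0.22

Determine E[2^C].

E[2^C] = Σ 2^c·P(C=c)
 = 1·0.22 + 2·0.35 + 4·0.21 + 8·0.22
 = 0.22 + 0.7 + 0.84 + 1.76
 = 3.52

3.52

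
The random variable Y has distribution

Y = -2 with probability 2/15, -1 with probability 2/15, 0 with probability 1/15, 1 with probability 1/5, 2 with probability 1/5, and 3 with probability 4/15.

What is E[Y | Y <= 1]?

P(Y <= 1) = 2/15 + 2/15 + 1/15 + 1/5 = 8/15.
E[Y | Y <= 1] = [(-2)·2/15 + (-1)·2/15 + 0·1/15 + 1·1/5] / (8/15)
 = -1/5 / (8/15)
 = -3/8

-0.375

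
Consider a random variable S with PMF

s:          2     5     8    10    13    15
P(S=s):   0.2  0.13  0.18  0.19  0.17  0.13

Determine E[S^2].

92.55

E[S^2] = Σ s^2·P(S=s)
 = 4·0.2 + 25·0.13 + 64·0.18 + 100·0.19 + 169·0.17 + 225·0.13
 = 0.8 + 3.25 + 11.52 + 19 + 28.73 + 29.25
 = 92.55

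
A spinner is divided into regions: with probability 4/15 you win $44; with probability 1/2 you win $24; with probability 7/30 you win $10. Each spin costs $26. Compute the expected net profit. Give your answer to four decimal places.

0.0667

E[payout] = 44·4/15 + 24·1/2 + 10·7/30
 = 176/15 + 12 + 7/3
 = 391/15
Net = 391/15 - 26 = 1/15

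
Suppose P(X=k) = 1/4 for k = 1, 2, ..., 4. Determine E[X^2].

7.5

E[X^2] = Σ x^2·P(X=x)
 = 1·1/4 + 4·1/4 + 9·1/4 + 16·1/4
 = 1/4 + 1 + 9/4 + 4
 = 15/2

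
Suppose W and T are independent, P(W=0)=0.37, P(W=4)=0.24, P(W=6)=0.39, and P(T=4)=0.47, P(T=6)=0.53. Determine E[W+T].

E[W+T] = Σ_w Σ_t (w+t) · P(W=w)P(T=t)
 = 4·0.1739 + 6·0.1961 + 8·0.1128 + 10·0.1272 + 10·0.1833 + 12·0.2067
 = 0.6956 + 1.1766 + 0.9024 + 1.272 + 1.833 + 2.4804
 = 8.36

8.36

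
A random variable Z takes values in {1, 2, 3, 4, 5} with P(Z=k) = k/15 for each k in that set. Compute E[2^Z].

17.2

E[2^Z] = Σ 2^z·P(Z=z)
 = 2·1/15 + 4·2/15 + 8·1/5 + 16·4/15 + 32·1/3
 = 2/15 + 8/15 + 8/5 + 64/15 + 32/3
 = 86/5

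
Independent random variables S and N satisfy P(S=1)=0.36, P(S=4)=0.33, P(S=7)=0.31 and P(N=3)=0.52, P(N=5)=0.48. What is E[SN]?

15.246

E[SN] = Σ_s Σ_n sn · P(S=s)P(N=n)
 = 3·0.1872 + 5·0.1728 + 12·0.1716 + 20·0.1584 + 21·0.1612 + 35·0.1488
 = 0.5616 + 0.864 + 2.0592 + 3.168 + 3.3852 + 5.208
 = 15.246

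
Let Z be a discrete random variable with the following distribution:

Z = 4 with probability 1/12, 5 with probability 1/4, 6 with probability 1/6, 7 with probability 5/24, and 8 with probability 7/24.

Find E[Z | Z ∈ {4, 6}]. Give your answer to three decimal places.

P(Z ∈ {4, 6}) = 1/12 + 1/6 = 1/4.
E[Z | Z ∈ {4, 6}] = [4·1/12 + 6·1/6] / (1/4)
 = 4/3 / (1/4)
 = 16/3

5.333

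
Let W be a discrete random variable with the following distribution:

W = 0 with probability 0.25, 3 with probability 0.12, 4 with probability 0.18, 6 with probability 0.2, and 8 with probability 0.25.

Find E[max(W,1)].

E[max(W,1)] = Σ max(w,1)·P(W=w)
 = 1·0.25 + 3·0.12 + 4·0.18 + 6·0.2 + 8·0.25
 = 0.25 + 0.36 + 0.72 + 1.2 + 2
 = 4.53

4.53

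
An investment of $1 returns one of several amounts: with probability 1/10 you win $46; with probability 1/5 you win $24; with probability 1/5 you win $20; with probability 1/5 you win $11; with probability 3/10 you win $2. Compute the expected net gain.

E[payout] = 46·1/10 + 24·1/5 + 20·1/5 + 11·1/5 + 2·3/10
 = 23/5 + 24/5 + 4 + 11/5 + 3/5
 = 81/5
Net = 81/5 - 1 = 76/5

15.2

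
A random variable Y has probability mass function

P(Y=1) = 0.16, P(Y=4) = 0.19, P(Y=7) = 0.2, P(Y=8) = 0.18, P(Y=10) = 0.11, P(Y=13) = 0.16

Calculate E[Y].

E[Y] = Σ y·P(Y=y)
 = 1·0.16 + 4·0.19 + 7·0.2 + 8·0.18 + 10·0.11 + 13·0.16
 = 0.16 + 0.76 + 1.4 + 1.44 + 1.1 + 2.08
 = 6.94

6.94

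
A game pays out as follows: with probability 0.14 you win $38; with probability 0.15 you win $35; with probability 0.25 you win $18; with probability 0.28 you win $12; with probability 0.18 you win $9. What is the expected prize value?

E[payout] = 38·0.14 + 35·0.15 + 18·0.25 + 12·0.28 + 9·0.18
 = 5.32 + 5.25 + 4.5 + 3.36 + 1.62
 = 20.05

20.05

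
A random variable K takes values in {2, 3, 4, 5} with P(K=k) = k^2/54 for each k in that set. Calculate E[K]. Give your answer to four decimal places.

4.1481

E[K] = Σ k·P(K=k)
 = 2·2/27 + 3·1/6 + 4·8/27 + 5·25/54
 = 4/27 + 1/2 + 32/27 + 125/54
 = 112/27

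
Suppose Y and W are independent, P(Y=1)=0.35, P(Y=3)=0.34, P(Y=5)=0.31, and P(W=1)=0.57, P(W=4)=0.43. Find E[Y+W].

5.21

E[Y+W] = Σ_y Σ_w (y+w) · P(Y=y)P(W=w)
 = 2·0.1995 + 5·0.1505 + 4·0.1938 + 7·0.1462 + 6·0.1767 + 9·0.1333
 = 0.399 + 0.7525 + 0.7752 + 1.0234 + 1.0602 + 1.1997
 = 5.21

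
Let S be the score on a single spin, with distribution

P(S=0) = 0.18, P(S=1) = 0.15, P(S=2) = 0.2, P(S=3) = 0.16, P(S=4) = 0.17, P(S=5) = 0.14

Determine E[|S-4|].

1.87

E[|S-4|] = Σ |s-4|·P(S=s)
 = 4·0.18 + 3·0.15 + 2·0.2 + 1·0.16 + 0·0.17 + 1·0.14
 = 0.72 + 0.45 + 0.4 + 0.16 + 0 + 0.14
 = 1.87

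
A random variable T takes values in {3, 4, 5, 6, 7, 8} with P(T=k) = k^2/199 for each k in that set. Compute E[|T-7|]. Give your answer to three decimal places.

1.176

E[|T-7|] = Σ |t-7|·P(T=t)
 = 4·9/199 + 3·16/199 + 2·25/199 + 1·36/199 + 0·49/199 + 1·64/199
 = 36/199 + 48/199 + 50/199 + 36/199 + 0 + 64/199
 = 234/199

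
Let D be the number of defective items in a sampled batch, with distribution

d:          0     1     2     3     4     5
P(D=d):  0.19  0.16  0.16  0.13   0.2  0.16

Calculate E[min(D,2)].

E[min(D,2)] = Σ min(d,2)·P(D=d)
 = 0·0.19 + 1·0.16 + 2·0.16 + 2·0.13 + 2·0.2 + 2·0.16
 = 0 + 0.16 + 0.32 + 0.26 + 0.4 + 0.32
 = 1.46

1.46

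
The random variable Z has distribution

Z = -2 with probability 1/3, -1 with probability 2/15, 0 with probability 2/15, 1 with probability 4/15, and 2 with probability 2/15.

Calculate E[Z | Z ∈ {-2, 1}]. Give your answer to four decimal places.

-0.6667

P(Z ∈ {-2, 1}) = 1/3 + 4/15 = 3/5.
E[Z | Z ∈ {-2, 1}] = [(-2)·1/3 + 1·4/15] / (3/5)
 = -2/5 / (3/5)
 = -2/3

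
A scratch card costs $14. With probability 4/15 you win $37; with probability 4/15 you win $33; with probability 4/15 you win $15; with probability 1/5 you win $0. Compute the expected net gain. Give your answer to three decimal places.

8.667

E[payout] = 37·4/15 + 33·4/15 + 15·4/15 + 0·1/5
 = 148/15 + 44/5 + 4 + 0
 = 68/3
Net = 68/3 - 14 = 26/3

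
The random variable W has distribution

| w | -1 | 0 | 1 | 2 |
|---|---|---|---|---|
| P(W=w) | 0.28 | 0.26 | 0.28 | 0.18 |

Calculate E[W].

0.36

E[W] = Σ w·P(W=w)
 = (-1)·0.28 + 0·0.26 + 1·0.28 + 2·0.18
 = (-0.28) + 0 + 0.28 + 0.36
 = 0.36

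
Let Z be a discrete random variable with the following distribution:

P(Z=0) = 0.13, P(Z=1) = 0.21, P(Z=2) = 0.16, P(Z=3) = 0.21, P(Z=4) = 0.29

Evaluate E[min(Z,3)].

2.03

E[min(Z,3)] = Σ min(z,3)·P(Z=z)
 = 0·0.13 + 1·0.21 + 2·0.16 + 3·0.21 + 3·0.29
 = 0 + 0.21 + 0.32 + 0.63 + 0.87
 = 2.03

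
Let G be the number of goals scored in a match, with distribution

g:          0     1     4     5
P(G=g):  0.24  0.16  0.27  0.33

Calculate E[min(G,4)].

E[min(G,4)] = Σ min(g,4)·P(G=g)
 = 0·0.24 + 1·0.16 + 4·0.27 + 4·0.33
 = 0 + 0.16 + 1.08 + 1.32
 = 2.56

2.56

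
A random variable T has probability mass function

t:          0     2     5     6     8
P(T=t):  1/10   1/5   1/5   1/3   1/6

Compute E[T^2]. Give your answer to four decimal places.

E[T^2] = Σ t^2·P(T=t)
 = 0·1/10 + 4·1/5 + 25·1/5 + 36·1/3 + 64·1/6
 = 0 + 4/5 + 5 + 12 + 32/3
 = 427/15

28.4667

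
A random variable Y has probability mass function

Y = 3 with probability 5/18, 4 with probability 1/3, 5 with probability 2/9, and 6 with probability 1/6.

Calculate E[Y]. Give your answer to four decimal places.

4.2778

E[Y] = Σ y·P(Y=y)
 = 3·5/18 + 4·1/3 + 5·2/9 + 6·1/6
 = 5/6 + 4/3 + 10/9 + 1
 = 77/18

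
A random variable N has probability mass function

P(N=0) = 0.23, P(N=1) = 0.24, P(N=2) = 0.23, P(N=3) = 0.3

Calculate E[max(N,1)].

E[max(N,1)] = Σ max(n,1)·P(N=n)
 = 1·0.23 + 1·0.24 + 2·0.23 + 3·0.3
 = 0.23 + 0.24 + 0.46 + 0.9
 = 1.83

1.83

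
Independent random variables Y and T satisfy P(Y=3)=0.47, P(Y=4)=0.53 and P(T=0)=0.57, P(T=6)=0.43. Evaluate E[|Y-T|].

E[|Y-T|] = Σ_y Σ_t |y-t| · P(Y=y)P(T=t)
 = 3·0.2679 + 3·0.2021 + 4·0.3021 + 2·0.2279
 = 0.8037 + 0.6063 + 1.2084 + 0.4558
 = 3.0742

3.0742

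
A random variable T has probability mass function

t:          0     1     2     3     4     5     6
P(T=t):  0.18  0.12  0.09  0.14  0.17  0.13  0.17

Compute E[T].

3.07

E[T] = Σ t·P(T=t)
 = 0·0.18 + 1·0.12 + 2·0.09 + 3·0.14 + 4·0.17 + 5·0.13 + 6·0.17
 = 0 + 0.12 + 0.18 + 0.42 + 0.68 + 0.65 + 1.02
 = 3.07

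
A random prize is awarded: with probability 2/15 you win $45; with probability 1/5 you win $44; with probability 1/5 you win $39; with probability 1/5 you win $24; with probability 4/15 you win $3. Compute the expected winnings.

E[payout] = 45·2/15 + 44·1/5 + 39·1/5 + 24·1/5 + 3·4/15
 = 6 + 44/5 + 39/5 + 24/5 + 4/5
 = 141/5

28.2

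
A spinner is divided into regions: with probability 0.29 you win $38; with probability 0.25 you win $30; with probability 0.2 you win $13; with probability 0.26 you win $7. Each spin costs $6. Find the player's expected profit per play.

E[payout] = 38·0.29 + 30·0.25 + 13·0.2 + 7·0.26
 = 11.02 + 7.5 + 2.6 + 1.82
 = 22.94
Net = 22.94 - 6 = 16.94

16.94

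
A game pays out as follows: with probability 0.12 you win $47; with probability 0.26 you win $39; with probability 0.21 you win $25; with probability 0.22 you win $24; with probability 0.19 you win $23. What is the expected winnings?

E[payout] = 47·0.12 + 39·0.26 + 25·0.21 + 24·0.22 + 23·0.19
 = 5.64 + 10.14 + 5.25 + 5.28 + 4.37
 = 30.68

30.68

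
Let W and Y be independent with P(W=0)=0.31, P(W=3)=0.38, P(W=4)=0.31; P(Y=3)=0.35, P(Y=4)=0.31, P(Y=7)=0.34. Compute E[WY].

E[WY] = Σ_w Σ_y wy · P(W=w)P(Y=y)
 = 0·0.1085 + 0·0.0961 + 0·0.1054 + 9·0.133 + 12·0.1178 + 21·0.1292 + 12·0.1085 + 16·0.0961 + 28·0.1054
 = 0 + 0 + 0 + 1.197 + 1.4136 + 2.7132 + 1.302 + 1.5376 + 2.9512
 = 11.1146

11.1146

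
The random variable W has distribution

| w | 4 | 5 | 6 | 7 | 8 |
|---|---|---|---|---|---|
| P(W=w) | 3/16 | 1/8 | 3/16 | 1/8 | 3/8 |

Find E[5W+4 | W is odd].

P(W is odd) = 1/8 + 1/8 = 1/4.
E[5W+4 | W is odd] = [29·1/8 + 39·1/8] / (1/4)
 = 17/2 / (1/4)
 = 34

34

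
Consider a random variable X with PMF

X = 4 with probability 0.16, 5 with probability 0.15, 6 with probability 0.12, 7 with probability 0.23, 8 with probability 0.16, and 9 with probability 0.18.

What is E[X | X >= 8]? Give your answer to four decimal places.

P(X >= 8) = 0.16 + 0.18 = 0.34.
E[X | X >= 8] = [8·0.16 + 9·0.18] / 0.34
 = 2.9 / 0.34
 = 145/17

8.5294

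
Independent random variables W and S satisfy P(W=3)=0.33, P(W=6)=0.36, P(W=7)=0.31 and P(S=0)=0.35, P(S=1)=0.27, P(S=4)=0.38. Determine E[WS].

9.5228

E[WS] = Σ_w Σ_s ws · P(W=w)P(S=s)
 = 0·0.1155 + 3·0.0891 + 12·0.1254 + 0·0.126 + 6·0.0972 + 24·0.1368 + 0·0.1085 + 7·0.0837 + 28·0.1178
 = 0 + 0.2673 + 1.5048 + 0 + 0.5832 + 3.2832 + 0 + 0.5859 + 3.2984
 = 9.5228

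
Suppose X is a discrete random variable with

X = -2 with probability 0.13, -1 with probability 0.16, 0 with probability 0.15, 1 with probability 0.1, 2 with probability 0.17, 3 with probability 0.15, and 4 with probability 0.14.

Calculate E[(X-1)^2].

E[(X-1)^2] = Σ (x-1)^2·P(X=x)
 = 9·0.13 + 4·0.16 + 1·0.15 + 0·0.1 + 1·0.17 + 4·0.15 + 9·0.14
 = 1.17 + 0.64 + 0.15 + 0 + 0.17 + 0.6 + 1.26
 = 3.99

3.99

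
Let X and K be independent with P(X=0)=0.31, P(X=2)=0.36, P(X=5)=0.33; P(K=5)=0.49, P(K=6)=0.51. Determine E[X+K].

E[X+K] = Σ_x Σ_k (x+k) · P(X=x)P(K=k)
 = 5·0.1519 + 6·0.1581 + 7·0.1764 + 8·0.1836 + 10·0.1617 + 11·0.1683
 = 0.7595 + 0.9486 + 1.2348 + 1.4688 + 1.617 + 1.8513
 = 7.88

7.88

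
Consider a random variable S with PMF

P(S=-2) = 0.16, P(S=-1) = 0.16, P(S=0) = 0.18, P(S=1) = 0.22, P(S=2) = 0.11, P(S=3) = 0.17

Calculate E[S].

E[S] = Σ s·P(S=s)
 = (-2)·0.16 + (-1)·0.16 + 0·0.18 + 1·0.22 + 2·0.11 + 3·0.17
 = (-0.32) + (-0.16) + 0 + 0.22 + 0.22 + 0.51
 = 0.47

0.47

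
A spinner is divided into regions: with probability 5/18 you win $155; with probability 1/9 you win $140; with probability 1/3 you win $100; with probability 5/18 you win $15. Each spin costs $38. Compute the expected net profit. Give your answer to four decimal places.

58.1111

E[payout] = 155·5/18 + 140·1/9 + 100·1/3 + 15·5/18
 = 775/18 + 140/9 + 100/3 + 25/6
 = 865/9
Net = 865/9 - 38 = 523/9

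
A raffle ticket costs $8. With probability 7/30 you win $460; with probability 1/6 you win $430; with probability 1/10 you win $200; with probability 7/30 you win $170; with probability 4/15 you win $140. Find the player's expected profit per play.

268

E[payout] = 460·7/30 + 430·1/6 + 200·1/10 + 170·7/30 + 140·4/15
 = 322/3 + 215/3 + 20 + 119/3 + 112/3
 = 276
Net = 276 - 8 = 268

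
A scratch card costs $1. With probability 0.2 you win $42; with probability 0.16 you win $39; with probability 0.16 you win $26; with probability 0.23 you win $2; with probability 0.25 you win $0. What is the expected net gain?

18.26

E[payout] = 42·0.2 + 39·0.16 + 26·0.16 + 2·0.23 + 0·0.25
 = 8.4 + 6.24 + 4.16 + 0.46 + 0
 = 19.26
Net = 19.26 - 1 = 18.26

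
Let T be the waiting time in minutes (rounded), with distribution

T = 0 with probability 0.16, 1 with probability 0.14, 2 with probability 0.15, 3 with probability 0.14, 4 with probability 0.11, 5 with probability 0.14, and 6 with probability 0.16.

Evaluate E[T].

E[T] = Σ t·P(T=t)
 = 0·0.16 + 1·0.14 + 2·0.15 + 3·0.14 + 4·0.11 + 5·0.14 + 6·0.16
 = 0 + 0.14 + 0.3 + 0.42 + 0.44 + 0.7 + 0.96
 = 2.96

2.96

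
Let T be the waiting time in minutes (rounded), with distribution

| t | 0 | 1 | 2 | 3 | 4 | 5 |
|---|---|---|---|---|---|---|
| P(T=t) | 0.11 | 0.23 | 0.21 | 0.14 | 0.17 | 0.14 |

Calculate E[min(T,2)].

E[min(T,2)] = Σ min(t,2)·P(T=t)
 = 0·0.11 + 1·0.23 + 2·0.21 + 2·0.14 + 2·0.17 + 2·0.14
 = 0 + 0.23 + 0.42 + 0.28 + 0.34 + 0.28
 = 1.55

1.55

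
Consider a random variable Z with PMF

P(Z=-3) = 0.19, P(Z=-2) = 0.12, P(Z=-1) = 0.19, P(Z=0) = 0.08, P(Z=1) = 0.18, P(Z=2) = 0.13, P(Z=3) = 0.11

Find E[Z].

-0.23

E[Z] = Σ z·P(Z=z)
 = (-3)·0.19 + (-2)·0.12 + (-1)·0.19 + 0·0.08 + 1·0.18 + 2·0.13 + 3·0.11
 = (-0.57) + (-0.24) + (-0.19) + 0 + 0.18 + 0.26 + 0.33
 = -0.23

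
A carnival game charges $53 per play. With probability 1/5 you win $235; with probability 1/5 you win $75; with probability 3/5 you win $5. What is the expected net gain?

12

E[payout] = 235·1/5 + 75·1/5 + 5·3/5
 = 47 + 15 + 3
 = 65
Net = 65 - 53 = 12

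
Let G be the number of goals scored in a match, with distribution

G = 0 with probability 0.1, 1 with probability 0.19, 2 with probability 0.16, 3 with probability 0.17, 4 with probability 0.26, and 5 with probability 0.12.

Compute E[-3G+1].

E[-3G+1] = Σ (-3g+1)·P(G=g)
 = 1·0.1 + (-2)·0.19 + (-5)·0.16 + (-8)·0.17 + (-11)·0.26 + (-14)·0.12
 = 0.1 + (-0.38) + (-0.8) + (-1.36) + (-2.86) + (-1.68)
 = -6.98

-6.98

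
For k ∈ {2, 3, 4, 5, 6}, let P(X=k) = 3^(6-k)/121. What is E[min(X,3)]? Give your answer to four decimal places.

E[min(X,3)] = Σ min(x,3)·P(X=x)
 = 2·81/121 + 3·27/121 + 3·9/121 + 3·3/121 + 3·1/121
 = 162/121 + 81/121 + 27/121 + 9/121 + 3/121
 = 282/121

2.3306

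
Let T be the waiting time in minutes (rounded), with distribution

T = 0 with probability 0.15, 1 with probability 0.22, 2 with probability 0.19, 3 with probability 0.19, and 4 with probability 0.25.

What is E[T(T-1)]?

4.52

E[T(T-1)] = Σ t(t-1)·P(T=t)
 = 0·0.15 + 0·0.22 + 2·0.19 + 6·0.19 + 12·0.25
 = 0 + 0 + 0.38 + 1.14 + 3
 = 4.52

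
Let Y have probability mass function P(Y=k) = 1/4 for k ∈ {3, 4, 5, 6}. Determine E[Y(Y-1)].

E[Y(Y-1)] = Σ y(y-1)·P(Y=y)
 = 6·1/4 + 12·1/4 + 20·1/4 + 30·1/4
 = 3/2 + 3 + 5 + 15/2
 = 17

17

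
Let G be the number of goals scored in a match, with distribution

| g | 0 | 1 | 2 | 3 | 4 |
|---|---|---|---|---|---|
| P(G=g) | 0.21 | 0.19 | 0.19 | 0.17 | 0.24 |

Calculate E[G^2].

E[G^2] = Σ g^2·P(G=g)
 = 0·0.21 + 1·0.19 + 4·0.19 + 9·0.17 + 16·0.24
 = 0 + 0.19 + 0.76 + 1.53 + 3.84
 = 6.32

6.32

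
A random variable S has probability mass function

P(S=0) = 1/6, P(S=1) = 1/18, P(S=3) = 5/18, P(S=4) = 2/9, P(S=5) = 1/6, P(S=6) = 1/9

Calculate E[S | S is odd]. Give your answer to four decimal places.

3.4444

P(S is odd) = 1/18 + 5/18 + 1/6 = 1/2.
E[S | S is odd] = [1·1/18 + 3·5/18 + 5·1/6] / (1/2)
 = 31/18 / (1/2)
 = 31/9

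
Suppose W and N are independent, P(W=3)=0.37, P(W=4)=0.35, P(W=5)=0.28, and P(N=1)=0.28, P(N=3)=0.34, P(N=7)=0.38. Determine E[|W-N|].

2.2984

E[|W-N|] = Σ_w Σ_n |w-n| · P(W=w)P(N=n)
 = 2·0.1036 + 0·0.1258 + 4·0.1406 + 3·0.098 + 1·0.119 + 3·0.133 + 4·0.0784 + 2·0.0952 + 2·0.1064
 = 0.2072 + 0 + 0.5624 + 0.294 + 0.119 + 0.399 + 0.3136 + 0.1904 + 0.2128
 = 2.2984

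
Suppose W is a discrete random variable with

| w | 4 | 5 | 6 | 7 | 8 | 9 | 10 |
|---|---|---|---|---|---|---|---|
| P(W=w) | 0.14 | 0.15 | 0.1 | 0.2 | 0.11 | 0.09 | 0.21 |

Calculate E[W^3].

449.84

E[W^3] = Σ w^3·P(W=w)
 = 64·0.14 + 125·0.15 + 216·0.1 + 343·0.2 + 512·0.11 + 729·0.09 + 1000·0.21
 = 8.96 + 18.75 + 21.6 + 68.6 + 56.32 + 65.61 + 210
 = 449.84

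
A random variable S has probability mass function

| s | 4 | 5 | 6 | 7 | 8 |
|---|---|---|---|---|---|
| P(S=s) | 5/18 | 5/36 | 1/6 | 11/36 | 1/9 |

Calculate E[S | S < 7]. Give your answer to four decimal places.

4.8095

P(S < 7) = 5/18 + 5/36 + 1/6 = 7/12.
E[S | S < 7] = [4·5/18 + 5·5/36 + 6·1/6] / (7/12)
 = 101/36 / (7/12)
 = 101/21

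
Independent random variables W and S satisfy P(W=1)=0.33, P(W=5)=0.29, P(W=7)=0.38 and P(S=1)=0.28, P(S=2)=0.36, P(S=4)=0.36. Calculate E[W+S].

6.88

E[W+S] = Σ_w Σ_s (w+s) · P(W=w)P(S=s)
 = 2·0.0924 + 3·0.1188 + 5·0.1188 + 6·0.0812 + 7·0.1044 + 9·0.1044 + 8·0.1064 + 9·0.1368 + 11·0.1368
 = 0.1848 + 0.3564 + 0.594 + 0.4872 + 0.7308 + 0.9396 + 0.8512 + 1.2312 + 1.5048
 = 6.88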